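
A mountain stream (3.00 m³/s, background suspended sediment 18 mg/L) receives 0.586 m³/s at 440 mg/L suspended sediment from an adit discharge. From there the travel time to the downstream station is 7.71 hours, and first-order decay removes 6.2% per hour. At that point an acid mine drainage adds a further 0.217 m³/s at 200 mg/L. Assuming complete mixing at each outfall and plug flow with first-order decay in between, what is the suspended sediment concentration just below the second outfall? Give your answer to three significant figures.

Flow-weighted average: C = (3.000·18.00 + 0.5860·440.0) / 3.586 = 311.8/3.586 = 86.96 mg/L; combined flow 3.586 m³/s.
6.2%/h lost → k = −ln(1 − 0.062) = 0.06401 h⁻¹.
After decay, C = 86.96 × e^(−kt) = 86.96 × 0.6105 = 53.09 mg/L.
At the second outfall, C = (3.586·53.09 + 0.2170·200.0) / (3.586 + 0.2170) = 61.47 mg/L.

61.5 mg/L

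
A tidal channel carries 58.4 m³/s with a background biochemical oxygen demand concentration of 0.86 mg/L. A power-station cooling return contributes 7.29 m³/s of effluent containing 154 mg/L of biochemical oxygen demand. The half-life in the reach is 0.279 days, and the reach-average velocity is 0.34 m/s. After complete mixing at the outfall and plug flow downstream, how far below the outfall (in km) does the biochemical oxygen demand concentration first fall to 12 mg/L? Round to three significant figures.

Conservation of mass: C = (58.40·0.8600 + 7.290·154.0) / 65.69 = 1173/65.69 = 17.85 mg/L.
Half-life 0.279 d → k = ln 2 / 0.279 = 2.484 d⁻¹.
Set 17.85·exp(−k·t) = 12 → t = ln(17.85/12)/k = 13820 s = 3.839 h.
Distance = v·t = 0.34·13820 = 4699 m = 4.699 km.

4.70 km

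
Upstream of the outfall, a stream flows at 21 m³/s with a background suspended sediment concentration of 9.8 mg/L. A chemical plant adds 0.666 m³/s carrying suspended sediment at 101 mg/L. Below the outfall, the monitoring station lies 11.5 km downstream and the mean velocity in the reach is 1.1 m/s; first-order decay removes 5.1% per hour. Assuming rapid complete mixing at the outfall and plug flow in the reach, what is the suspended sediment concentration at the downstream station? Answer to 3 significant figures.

10.8 mg/L

Mass balance: C = (21.00·9.800 + 0.6660·101.0) / 21.67 = 273.1/21.67 = 12.60 mg/L.
Travel time t = 11.5·1000 / 1.1 = 10450 s = 2.904 h.
5.1%/h lost → k = −ln(1 − 0.051) = 0.05235 h⁻¹.
First-order decay: C = 12.60·exp(−k·t) = 12.60·0.8590 = 10.83 mg/L.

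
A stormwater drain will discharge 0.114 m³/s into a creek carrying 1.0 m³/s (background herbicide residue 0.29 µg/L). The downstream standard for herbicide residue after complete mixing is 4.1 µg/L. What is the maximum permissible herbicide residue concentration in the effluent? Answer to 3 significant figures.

37.5 µg/L

At the limit, (Qr·Cr + Qe·Cₑ)/(Qr + Qe) = 4.1:
Cₑ = (1.114·4.1 − 1.000·0.2900) / 0.1140 = 37.52 µg/L.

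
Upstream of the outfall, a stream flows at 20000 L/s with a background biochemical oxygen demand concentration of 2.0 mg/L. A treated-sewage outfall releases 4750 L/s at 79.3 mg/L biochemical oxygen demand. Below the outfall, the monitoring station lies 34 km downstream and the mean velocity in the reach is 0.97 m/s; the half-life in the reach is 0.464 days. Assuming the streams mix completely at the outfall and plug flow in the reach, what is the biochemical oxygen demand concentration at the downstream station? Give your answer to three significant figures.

9.18 mg/L

After mixing, C = (20000·2.000 + 4750·79.30) / 24750 = 416700/24750 = 16.84 mg/L.
Travel time t = 34·1000 / 0.97 = 35050 s = 9.737 h.
Half-life 0.464 d → k = ln 2 / 0.464 = 1.494 d⁻¹.
First-order decay: C = 16.84·exp(−k·t) = 16.84·0.5455 = 9.184 mg/L.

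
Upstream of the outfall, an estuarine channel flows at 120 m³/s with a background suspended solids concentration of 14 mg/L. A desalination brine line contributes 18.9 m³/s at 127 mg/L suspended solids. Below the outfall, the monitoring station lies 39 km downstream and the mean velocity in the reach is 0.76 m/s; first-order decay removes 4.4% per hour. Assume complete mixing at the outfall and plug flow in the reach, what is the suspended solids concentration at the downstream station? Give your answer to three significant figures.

15.5 mg/L

Mixed concentration C = ΣQC/ΣQ = (120.0·14.00 + 18.90·127.0) / 138.9 = 4080/138.9 = 29.38 mg/L.
Travel time t = 39·1000 / 0.76 = 51320 s = 14.25 h.
4.4%/h lost → k = −ln(1 − 0.044) = 0.04500 h⁻¹.
Applying C = C₀e^(−kt): 29.38 × 0.5265 = 15.47 mg/L.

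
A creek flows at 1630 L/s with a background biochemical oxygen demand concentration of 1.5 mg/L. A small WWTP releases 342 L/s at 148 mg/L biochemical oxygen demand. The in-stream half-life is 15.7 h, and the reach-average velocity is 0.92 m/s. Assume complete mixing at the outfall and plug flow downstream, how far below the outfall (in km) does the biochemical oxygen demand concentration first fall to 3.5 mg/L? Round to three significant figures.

153 km

Conservation of mass: C = (1630·1.500 + 342.0·148.0) / 1972 = 53060/1972 = 26.91 mg/L.
Half-life 15.7 h → k = ln 2 / 15.7 = 0.04415 h⁻¹ = 1.060 d⁻¹.
Set 26.91·exp(−k·t) = 3.5 → t = ln(26.91/3.5)/k = 166300 s = 46.20 h.
Distance = v·t = 0.92·166300 = 153000 m = 153.0 km.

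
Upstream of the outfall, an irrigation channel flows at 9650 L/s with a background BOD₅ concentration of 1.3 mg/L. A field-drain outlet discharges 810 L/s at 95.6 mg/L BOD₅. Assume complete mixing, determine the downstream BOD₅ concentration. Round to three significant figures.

8.60 mg/L

Mass balance: C = (9650·1.300 + 810.0·95.60) / 10460 = 89980/10460 = 8.602 mg/L.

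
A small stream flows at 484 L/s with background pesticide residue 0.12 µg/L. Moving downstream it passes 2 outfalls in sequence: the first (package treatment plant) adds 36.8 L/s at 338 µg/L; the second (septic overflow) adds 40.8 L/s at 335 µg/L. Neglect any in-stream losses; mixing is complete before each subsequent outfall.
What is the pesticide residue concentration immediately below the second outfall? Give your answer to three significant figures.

46.6 µg/L

Below outfall 1: Q → 520.8 L/s, C = (484.0·0.1200 + 36.80·338.0)/520.8 = 23.99 µg/L.
Below outfall 2: Q → 561.6 L/s, C = (520.8·23.99 + 40.80·335.0)/561.6 = 46.59 µg/L.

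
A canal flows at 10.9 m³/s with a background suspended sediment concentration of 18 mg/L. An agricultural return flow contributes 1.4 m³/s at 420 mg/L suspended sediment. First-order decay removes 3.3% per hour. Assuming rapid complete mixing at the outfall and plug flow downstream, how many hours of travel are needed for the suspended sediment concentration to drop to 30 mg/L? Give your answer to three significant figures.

Mass balance: C = (10.90·18.00 + 1.400·420.0) / 12.30 = 784.2/12.30 = 63.76 mg/L.
3.3%/h lost → k = −ln(1 − 0.033) = 0.03356 h⁻¹.
63.76·exp(−k·t) = 30 → t = ln(63.76/30)/k = 80880 s = 22.47 h.

22.5 h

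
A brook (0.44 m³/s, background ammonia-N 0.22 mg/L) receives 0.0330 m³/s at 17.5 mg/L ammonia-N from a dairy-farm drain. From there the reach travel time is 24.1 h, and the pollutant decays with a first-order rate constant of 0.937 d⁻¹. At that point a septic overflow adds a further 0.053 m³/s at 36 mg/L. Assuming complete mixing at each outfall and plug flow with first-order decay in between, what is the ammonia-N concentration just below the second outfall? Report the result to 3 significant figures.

4.13 mg/L

Flow-weighted average: C = (0.4400·0.2200 + 0.03300·17.50) / 0.4730 = 0.6743/0.4730 = 1.426 mg/L; combined flow 0.4730 m³/s.
Applying C = C₀e^(−kt): 1.426 × 0.3903 = 0.5564 mg/L.
Second outfall: C = (0.4730·0.5564 + 0.05300·36.00)/0.5260 = 4.128 mg/L.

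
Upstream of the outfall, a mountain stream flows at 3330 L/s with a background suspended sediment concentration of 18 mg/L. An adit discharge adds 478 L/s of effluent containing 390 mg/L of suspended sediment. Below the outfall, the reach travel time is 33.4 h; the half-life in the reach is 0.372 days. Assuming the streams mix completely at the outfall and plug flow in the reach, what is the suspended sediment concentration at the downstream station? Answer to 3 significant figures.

After mixing, C = (3330·18.00 + 478.0·390.0) / 3808 = 246400/3808 = 64.70 mg/L.
Half-life 0.372 d → k = ln 2 / 0.372 = 1.863 d⁻¹.
Decay over the reach: 64.70·exp(−kt) = 64.70·0.07479 = 4.838 mg/L.

4.84 mg/L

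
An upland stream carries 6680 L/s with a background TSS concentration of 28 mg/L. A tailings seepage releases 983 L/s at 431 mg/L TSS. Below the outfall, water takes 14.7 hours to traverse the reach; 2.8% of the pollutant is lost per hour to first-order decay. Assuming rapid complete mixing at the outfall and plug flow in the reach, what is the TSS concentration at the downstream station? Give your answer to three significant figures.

After mixing, C = (6680·28.00 + 983.0·431.0) / 7663 = 610700/7663 = 79.70 mg/L.
2.8%/h lost → k = −ln(1 − 0.028) = 0.02840 h⁻¹.
Applying C = C₀e^(−kt): 79.70 × 0.6587 = 52.50 mg/L.

52.5 mg/L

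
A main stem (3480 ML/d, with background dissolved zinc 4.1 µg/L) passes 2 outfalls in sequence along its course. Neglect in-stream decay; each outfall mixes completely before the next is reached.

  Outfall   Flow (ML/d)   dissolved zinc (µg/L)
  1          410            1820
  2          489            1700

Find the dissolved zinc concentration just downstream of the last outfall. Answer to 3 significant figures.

After outfall 1: Q = 3480 + 410.0 = 3890 ML/d; C = (3480·4.100 + 410.0·1820)/3890 = 195.5 µg/L.
After outfall 2: Q = 3890 + 489.0 = 4379 ML/d; C = (3890·195.5 + 489.0·1700)/4379 = 363.5 µg/L.

364 µg/L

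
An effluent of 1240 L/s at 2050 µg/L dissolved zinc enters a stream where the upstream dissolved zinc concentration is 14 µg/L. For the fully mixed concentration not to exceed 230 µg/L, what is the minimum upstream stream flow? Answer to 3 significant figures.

10400 L/s

Set C_mix = 230: (Q·14.00 + 1240·2050) / (Q + 1240) = 230
→ Q = 1240·(2050 − 230)/(230 − 14.00) = 10450 L/s.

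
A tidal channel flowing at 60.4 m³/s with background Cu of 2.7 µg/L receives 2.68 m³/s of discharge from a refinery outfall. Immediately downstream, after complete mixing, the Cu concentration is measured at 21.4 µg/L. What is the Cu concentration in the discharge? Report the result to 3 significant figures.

443 µg/L

Mass balance: 60.40·2.700 + 2.680·Cₑ = 63.08·21.40
→ Cₑ = (63.08·21.40 − 60.40·2.700) / 2.680 = 442.8 µg/L.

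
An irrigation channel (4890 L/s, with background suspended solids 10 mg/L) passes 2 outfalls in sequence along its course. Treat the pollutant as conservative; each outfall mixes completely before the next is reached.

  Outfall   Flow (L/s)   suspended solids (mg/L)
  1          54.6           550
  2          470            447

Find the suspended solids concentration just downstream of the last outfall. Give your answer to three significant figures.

53.4 mg/L

Outfall 1: combined Q = 4945 L/s; C = (4890·10.00 + 54.60·550.0)/4945 = 15.96 mg/L.
Outfall 2: combined Q = 5415 L/s; C = (4945·15.96 + 470.0·447.0)/5415 = 53.38 mg/L.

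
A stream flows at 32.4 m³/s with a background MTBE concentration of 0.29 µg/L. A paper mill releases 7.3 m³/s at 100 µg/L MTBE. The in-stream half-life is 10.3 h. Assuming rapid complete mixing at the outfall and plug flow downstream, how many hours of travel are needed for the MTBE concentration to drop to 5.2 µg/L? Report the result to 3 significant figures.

19.0 h

Conservation of mass: C = (32.40·0.2900 + 7.300·100.0) / 39.70 = 739.4/39.70 = 18.62 µg/L.
Half-life 10.3 h → k = ln 2 / 10.3 = 0.06730 h⁻¹ = 1.615 d⁻¹.
18.62·exp(−k·t) = 5.2 → t = ln(18.62/5.2)/k = 68250 s = 18.96 h.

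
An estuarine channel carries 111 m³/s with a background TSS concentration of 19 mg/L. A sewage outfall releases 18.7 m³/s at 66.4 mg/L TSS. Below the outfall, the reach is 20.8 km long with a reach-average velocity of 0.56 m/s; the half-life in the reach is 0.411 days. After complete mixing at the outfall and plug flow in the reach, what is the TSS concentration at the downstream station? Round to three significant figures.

12.5 mg/L

Flow-weighted average: C = (111.0·19.00 + 18.70·66.40) / 129.7 = 3351/129.7 = 25.83 mg/L.
Travel time t = 20.8·1000 / 0.56 = 37140 s = 10.32 h.
Half-life 0.411 d → k = ln 2 / 0.411 = 1.686 d⁻¹.
First-order decay: C = 25.83·exp(−k·t) = 25.83·0.4843 = 12.51 mg/L.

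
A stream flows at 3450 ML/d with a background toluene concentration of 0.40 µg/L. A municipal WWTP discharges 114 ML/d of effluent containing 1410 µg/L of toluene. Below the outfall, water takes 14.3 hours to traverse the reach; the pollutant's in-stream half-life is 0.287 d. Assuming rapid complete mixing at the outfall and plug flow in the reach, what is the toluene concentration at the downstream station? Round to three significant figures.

Conservation of mass: C = (3450·0.4000 + 114.0·1410) / 3564 = 162100/3564 = 45.49 µg/L.
Half-life 0.287 d → k = ln 2 / 0.287 = 2.415 d⁻¹.
After decay, C = 45.49 × e^(−kt) = 45.49 × 0.2372 = 10.79 µg/L.

10.8 µg/L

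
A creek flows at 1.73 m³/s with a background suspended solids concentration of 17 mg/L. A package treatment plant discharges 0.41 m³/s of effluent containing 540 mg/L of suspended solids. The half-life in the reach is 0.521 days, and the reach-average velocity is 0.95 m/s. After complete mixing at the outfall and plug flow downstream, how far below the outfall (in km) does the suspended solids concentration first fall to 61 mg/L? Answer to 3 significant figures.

After mixing, C = (1.730·17.00 + 0.4100·540.0) / 2.140 = 250.8/2.140 = 117.2 mg/L.
Half-life 0.521 d → k = ln 2 / 0.521 = 1.330 d⁻¹.
Set 117.2·exp(−k·t) = 61 → t = ln(117.2/61)/k = 42410 s = 11.78 h.
Distance = v·t = 0.95·42410 = 40290 m = 40.29 km.

40.3 km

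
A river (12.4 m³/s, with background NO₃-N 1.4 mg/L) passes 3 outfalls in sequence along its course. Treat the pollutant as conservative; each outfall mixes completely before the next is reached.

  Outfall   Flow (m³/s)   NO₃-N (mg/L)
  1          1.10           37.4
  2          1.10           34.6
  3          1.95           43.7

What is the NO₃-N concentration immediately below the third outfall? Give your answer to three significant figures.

11.0 mg/L

After outfall 1: Q = 12.40 + 1.100 = 13.50 m³/s; C = (12.40·1.400 + 1.100·37.40)/13.50 = 4.333 mg/L.
After outfall 2: Q = 13.50 + 1.100 = 14.60 m³/s; C = (13.50·4.333 + 1.100·34.60)/14.60 = 6.614 mg/L.
After outfall 3: Q = 14.60 + 1.950 = 16.55 m³/s; C = (14.60·6.614 + 1.950·43.70)/16.55 = 10.98 mg/L.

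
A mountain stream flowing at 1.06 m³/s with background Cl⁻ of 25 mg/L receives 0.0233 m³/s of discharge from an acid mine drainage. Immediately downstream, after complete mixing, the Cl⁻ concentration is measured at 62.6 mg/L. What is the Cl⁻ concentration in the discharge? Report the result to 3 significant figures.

1770 mg/L

Mass balance: 1.060·25.00 + 0.02330·Cₑ = 1.083·62.60
→ Cₑ = (1.083·62.60 − 1.060·25.00) / 0.02330 = 1773 mg/L.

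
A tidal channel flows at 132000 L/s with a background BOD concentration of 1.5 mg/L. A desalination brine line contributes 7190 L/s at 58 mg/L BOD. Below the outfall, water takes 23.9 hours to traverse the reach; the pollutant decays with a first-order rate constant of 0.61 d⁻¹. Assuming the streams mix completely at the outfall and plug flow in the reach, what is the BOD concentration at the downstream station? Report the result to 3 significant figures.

2.41 mg/L

Mixed concentration C = ΣQC/ΣQ = (132000·1.500 + 7190·58.00) / 139200 = 615000/139200 = 4.419 mg/L.
Decay over the reach: 4.419·exp(−kt) = 4.419·0.5447 = 2.407 mg/L.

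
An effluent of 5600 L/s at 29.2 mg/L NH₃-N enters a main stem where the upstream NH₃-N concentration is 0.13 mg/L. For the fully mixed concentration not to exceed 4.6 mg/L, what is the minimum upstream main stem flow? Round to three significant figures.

Set C_mix = 4.6: (Q·0.1300 + 5600·29.20) / (Q + 5600) = 4.6
→ Q = 5600·(29.20 − 4.6)/(4.6 − 0.1300) = 30820 L/s.

30800 L/s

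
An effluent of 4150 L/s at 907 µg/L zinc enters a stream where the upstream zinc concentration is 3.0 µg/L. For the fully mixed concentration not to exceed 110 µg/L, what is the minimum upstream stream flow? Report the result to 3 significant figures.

Set C_mix = 110: (Q·3.000 + 4150·907.0) / (Q + 4150) = 110
→ Q = 4150·(907.0 − 110)/(110 − 3.000) = 30910 L/s.

30900 L/s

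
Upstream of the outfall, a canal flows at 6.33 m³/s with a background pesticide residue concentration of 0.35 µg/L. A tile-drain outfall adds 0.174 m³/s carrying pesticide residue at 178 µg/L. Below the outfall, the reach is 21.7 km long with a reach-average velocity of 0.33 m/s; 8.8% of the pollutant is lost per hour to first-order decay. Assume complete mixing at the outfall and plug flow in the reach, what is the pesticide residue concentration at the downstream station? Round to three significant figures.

Flow-weighted average: C = (6.330·0.3500 + 0.1740·178.0) / 6.504 = 33.19/6.504 = 5.103 µg/L.
Travel time t = 21.7·1000 / 0.33 = 65760 s = 18.27 h.
8.8%/h lost → k = −ln(1 − 0.088) = 0.09212 h⁻¹.
Applying C = C₀e^(−kt): 5.103 × 0.1859 = 0.9485 µg/L.

0.949 µg/L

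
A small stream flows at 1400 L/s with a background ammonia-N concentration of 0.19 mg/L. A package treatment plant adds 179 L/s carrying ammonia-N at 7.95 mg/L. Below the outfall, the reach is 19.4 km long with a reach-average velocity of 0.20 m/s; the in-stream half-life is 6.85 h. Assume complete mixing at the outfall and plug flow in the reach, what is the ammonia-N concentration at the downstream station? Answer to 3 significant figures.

0.0700 mg/L

After mixing, C = (1400·0.1900 + 179.0·7.950) / 1579 = 1689/1579 = 1.070 mg/L.
Travel time t = 19.4·1000 / 0.20 = 97000 s = 26.94 h.
Half-life 6.85 h → k = ln 2 / 6.85 = 0.1012 h⁻¹ = 2.429 d⁻¹.
Decay over the reach: 1.070·exp(−kt) = 1.070·0.06545 = 0.07001 mg/L.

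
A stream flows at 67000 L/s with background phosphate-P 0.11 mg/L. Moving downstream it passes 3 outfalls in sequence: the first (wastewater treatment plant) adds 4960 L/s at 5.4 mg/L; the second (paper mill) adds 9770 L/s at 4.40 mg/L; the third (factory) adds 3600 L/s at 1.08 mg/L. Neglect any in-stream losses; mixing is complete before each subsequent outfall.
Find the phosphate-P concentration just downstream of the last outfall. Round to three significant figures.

Outfall 1: combined Q = 71960 L/s; C = (67000·0.1100 + 4960·5.400)/71960 = 0.4746 mg/L.
Outfall 2: combined Q = 81730 L/s; C = (71960·0.4746 + 9770·4.400)/81730 = 0.9439 mg/L.
Outfall 3: combined Q = 85330 L/s; C = (81730·0.9439 + 3600·1.080)/85330 = 0.9496 mg/L.

0.950 mg/L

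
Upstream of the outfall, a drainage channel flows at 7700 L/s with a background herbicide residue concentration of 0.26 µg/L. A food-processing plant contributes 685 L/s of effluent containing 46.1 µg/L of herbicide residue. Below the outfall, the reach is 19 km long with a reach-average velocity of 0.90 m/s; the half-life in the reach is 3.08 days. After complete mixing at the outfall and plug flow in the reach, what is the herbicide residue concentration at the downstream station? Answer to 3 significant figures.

After mixing, C = (7700·0.2600 + 685.0·46.10) / 8385 = 33580/8385 = 4.005 µg/L.
Travel time t = 19·1000 / 0.90 = 21110 s = 5.864 h.
Half-life 3.08 d → k = ln 2 / 3.08 = 0.2250 d⁻¹.
After decay, C = 4.005 × e^(−kt) = 4.005 × 0.9465 = 3.791 µg/L.

3.79 µg/L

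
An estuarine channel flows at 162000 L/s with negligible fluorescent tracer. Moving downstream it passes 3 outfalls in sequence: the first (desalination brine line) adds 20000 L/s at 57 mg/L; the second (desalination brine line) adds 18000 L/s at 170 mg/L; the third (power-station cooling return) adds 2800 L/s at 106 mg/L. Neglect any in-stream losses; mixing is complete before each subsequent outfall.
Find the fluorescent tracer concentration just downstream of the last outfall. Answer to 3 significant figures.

Outfall 1: combined Q = 182000 L/s; C = (162000·0 + 20000·57.00)/182000 = 6.264 mg/L.
Outfall 2: combined Q = 200000 L/s; C = (182000·6.264 + 18000·170.0)/200000 = 21.00 mg/L.
Outfall 3: combined Q = 202800 L/s; C = (200000·21.00 + 2800·106.0)/202800 = 22.17 mg/L.

22.2 mg/L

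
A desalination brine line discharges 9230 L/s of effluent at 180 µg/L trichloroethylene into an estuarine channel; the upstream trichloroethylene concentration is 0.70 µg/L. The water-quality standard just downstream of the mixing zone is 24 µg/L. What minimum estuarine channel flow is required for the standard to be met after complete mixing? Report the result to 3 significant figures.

Set C_mix = 24: (Q·0.7000 + 9230·180.0) / (Q + 9230) = 24
→ Q = 9230·(180.0 − 24)/(24 − 0.7000) = 61800 L/s.

61800 L/s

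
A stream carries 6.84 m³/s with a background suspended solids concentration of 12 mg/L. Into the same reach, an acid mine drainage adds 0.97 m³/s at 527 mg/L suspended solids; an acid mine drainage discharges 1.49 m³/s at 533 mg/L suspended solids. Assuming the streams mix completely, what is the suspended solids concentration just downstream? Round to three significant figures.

Mixed concentration C = ΣQC/ΣQ = (6.840·12.00 + 0.9700·527.0 + 1.490·533.0) / 9.300 = 1387/9.300 = 149.2 mg/L.

149 mg/L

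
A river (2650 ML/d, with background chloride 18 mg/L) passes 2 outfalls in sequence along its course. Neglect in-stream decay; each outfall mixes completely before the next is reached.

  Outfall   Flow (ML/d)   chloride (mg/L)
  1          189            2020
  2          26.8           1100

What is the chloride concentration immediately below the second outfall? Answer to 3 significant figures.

160 mg/L

After outfall 1: Q = 2650 + 189.0 = 2839 ML/d; C = (2650·18.00 + 189.0·2020)/2839 = 151.3 mg/L.
After outfall 2: Q = 2839 + 26.80 = 2866 ML/d; C = (2839·151.3 + 26.80·1100)/2866 = 160.2 mg/L.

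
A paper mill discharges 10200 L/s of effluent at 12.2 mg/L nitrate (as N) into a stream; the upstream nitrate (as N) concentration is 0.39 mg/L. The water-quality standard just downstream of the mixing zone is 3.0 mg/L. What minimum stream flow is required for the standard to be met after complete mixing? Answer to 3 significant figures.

36000 L/s

Set C_mix = 3.0: (Q·0.3900 + 10200·12.20) / (Q + 10200) = 3.0
→ Q = 10200·(12.20 − 3.0)/(3.0 − 0.3900) = 35950 L/s.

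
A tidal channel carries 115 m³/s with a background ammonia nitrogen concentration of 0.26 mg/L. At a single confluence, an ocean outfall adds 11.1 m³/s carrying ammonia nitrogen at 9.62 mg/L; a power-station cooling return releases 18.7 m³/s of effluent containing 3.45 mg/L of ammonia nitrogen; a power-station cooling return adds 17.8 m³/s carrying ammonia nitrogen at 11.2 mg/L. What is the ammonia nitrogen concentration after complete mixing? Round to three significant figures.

2.46 mg/L

After mixing, C = (115.0·0.2600 + 11.10·9.620 + 18.70·3.450 + 17.80·11.20) / 162.6 = 400.6/162.6 = 2.463 mg/L.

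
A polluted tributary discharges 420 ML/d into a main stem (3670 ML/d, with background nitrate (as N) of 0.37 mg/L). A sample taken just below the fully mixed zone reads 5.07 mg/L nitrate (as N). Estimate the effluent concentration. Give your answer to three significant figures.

Mass balance: 3670·0.3700 + 420.0·Cₑ = 4090·5.070
→ Cₑ = (4090·5.070 − 3670·0.3700) / 420.0 = 46.14 mg/L.

46.1 mg/L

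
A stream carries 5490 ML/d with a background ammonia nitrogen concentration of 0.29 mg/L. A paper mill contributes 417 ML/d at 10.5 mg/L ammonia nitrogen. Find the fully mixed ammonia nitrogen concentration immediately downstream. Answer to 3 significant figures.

Conservation of mass: C = (5490·0.2900 + 417.0·10.50) / 5907 = 5971/5907 = 1.011 mg/L.

1.01 mg/L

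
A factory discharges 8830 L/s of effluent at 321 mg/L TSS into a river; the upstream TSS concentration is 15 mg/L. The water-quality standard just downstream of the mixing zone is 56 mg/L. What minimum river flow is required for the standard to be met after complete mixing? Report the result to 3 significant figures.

Set C_mix = 56: (Q·15.00 + 8830·321.0) / (Q + 8830) = 56
→ Q = 8830·(321.0 − 56)/(56 − 15.00) = 57070 L/s.

57100 L/s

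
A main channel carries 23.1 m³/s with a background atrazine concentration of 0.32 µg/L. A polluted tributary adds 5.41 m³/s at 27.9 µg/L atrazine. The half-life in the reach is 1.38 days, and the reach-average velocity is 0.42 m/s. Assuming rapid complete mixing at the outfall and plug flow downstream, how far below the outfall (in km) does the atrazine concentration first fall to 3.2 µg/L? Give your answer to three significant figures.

39.8 km

Mass balance: C = (23.10·0.3200 + 5.410·27.90) / 28.51 = 158.3/28.51 = 5.554 µg/L.
Half-life 1.38 d → k = ln 2 / 1.38 = 0.5023 d⁻¹.
Set 5.554·exp(−k·t) = 3.2 → t = ln(5.554/3.2)/k = 94830 s = 26.34 h.
Distance = v·t = 0.42·94830 = 39830 m = 39.83 km.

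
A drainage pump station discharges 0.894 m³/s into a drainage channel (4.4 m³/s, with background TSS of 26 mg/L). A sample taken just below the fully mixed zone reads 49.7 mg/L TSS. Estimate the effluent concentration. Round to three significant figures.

166 mg/L

Mass balance: 4.400·26.00 + 0.8940·Cₑ = 5.294·49.70
→ Cₑ = (5.294·49.70 − 4.400·26.00) / 0.8940 = 166.3 mg/L.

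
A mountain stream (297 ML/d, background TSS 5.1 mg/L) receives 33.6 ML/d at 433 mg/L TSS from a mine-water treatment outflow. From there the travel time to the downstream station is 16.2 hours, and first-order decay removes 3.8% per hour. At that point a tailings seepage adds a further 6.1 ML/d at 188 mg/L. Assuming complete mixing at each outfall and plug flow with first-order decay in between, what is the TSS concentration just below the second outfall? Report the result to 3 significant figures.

Flow-weighted average: C = (297.0·5.100 + 33.60·433.0) / 330.6 = 16060/330.6 = 48.59 mg/L; combined flow 330.6 ML/d.
3.8%/h lost → k = −ln(1 − 0.038) = 0.03874 h⁻¹.
Applying C = C₀e^(−kt): 48.59 × 0.5339 = 25.94 mg/L.
Second outfall: C = (330.6·25.94 + 6.100·188.0)/336.7 = 28.88 mg/L.

28.9 mg/L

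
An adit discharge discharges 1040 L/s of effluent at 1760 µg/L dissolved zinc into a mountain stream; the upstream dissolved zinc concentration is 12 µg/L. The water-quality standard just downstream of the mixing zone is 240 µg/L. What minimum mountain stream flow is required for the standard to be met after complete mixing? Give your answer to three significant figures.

Set C_mix = 240: (Q·12.00 + 1040·1760) / (Q + 1040) = 240
→ Q = 1040·(1760 − 240)/(240 − 12.00) = 6933 L/s.

6930 L/s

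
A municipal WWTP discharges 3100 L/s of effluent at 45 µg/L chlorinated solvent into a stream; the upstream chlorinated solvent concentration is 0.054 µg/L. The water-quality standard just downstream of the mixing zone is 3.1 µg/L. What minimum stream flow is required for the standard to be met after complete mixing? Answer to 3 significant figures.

42600 L/s

Set C_mix = 3.1: (Q·0.05400 + 3100·45.00) / (Q + 3100) = 3.1
→ Q = 3100·(45.00 − 3.1)/(3.1 − 0.05400) = 42640 L/s.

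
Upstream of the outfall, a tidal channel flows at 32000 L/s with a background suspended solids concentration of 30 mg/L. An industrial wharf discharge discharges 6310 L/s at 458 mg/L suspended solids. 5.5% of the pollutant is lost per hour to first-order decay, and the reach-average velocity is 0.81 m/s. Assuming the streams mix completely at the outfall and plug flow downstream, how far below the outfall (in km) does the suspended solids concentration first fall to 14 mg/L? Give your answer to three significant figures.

102 km

Flow-weighted average: C = (32000·30.00 + 6310·458.0) / 38310 = 3850000/38310 = 100.5 mg/L.
5.5%/h lost → k = −ln(1 − 0.055) = 0.05657 h⁻¹.
Set 100.5·exp(−k·t) = 14 → t = ln(100.5/14)/k = 125400 s = 34.84 h.
Distance = v·t = 0.81·125400 = 101600 m = 101.6 km.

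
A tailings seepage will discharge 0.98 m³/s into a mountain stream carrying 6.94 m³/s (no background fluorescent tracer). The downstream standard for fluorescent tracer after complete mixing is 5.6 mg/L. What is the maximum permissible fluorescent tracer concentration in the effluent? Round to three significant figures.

45.3 mg/L

At the limit, (Qr·Cr + Qe·Cₑ)/(Qr + Qe) = 5.6:
Cₑ = (7.920·5.6 − 6.940·0) / 0.9800 = 45.26 mg/L.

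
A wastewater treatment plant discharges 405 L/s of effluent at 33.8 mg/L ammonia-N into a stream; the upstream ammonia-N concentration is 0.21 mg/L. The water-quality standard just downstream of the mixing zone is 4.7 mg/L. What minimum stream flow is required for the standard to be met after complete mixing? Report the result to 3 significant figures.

2620 L/s

Set C_mix = 4.7: (Q·0.2100 + 405.0·33.80) / (Q + 405.0) = 4.7
→ Q = 405.0·(33.80 − 4.7)/(4.7 − 0.2100) = 2625 L/s.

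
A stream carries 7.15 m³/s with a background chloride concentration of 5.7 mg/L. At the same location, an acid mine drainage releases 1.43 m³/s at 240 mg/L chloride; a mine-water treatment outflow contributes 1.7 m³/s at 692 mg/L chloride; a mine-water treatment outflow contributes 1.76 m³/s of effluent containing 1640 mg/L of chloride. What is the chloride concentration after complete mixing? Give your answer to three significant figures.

369 mg/L

Flow-weighted average: C = (7.150·5.700 + 1.430·240.0 + 1.700·692.0 + 1.760·1640) / 12.04 = 4447/12.04 = 369.3 mg/L.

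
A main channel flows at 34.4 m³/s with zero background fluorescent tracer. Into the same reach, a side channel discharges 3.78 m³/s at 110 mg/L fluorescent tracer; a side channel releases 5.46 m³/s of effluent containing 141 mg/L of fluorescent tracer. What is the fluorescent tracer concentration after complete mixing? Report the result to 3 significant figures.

27.2 mg/L

Flow-weighted average: C = (34.40·0 + 3.780·110.0 + 5.460·141.0) / 43.64 = 1186/43.64 = 27.17 mg/L.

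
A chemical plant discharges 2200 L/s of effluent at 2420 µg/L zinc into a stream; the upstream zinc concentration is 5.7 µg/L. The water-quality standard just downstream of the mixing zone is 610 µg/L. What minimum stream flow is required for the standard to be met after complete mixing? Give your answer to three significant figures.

Set C_mix = 610: (Q·5.700 + 2200·2420) / (Q + 2200) = 610
→ Q = 2200·(2420 − 610)/(610 − 5.700) = 6589 L/s.

6590 L/s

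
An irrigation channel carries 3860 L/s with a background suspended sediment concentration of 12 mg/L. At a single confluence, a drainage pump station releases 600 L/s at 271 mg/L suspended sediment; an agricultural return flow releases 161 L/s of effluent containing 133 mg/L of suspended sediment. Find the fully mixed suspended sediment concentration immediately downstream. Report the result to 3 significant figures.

After mixing, C = (3860·12.00 + 600.0·271.0 + 161.0·133.0) / 4621 = 230300/4621 = 49.84 mg/L.

49.8 mg/L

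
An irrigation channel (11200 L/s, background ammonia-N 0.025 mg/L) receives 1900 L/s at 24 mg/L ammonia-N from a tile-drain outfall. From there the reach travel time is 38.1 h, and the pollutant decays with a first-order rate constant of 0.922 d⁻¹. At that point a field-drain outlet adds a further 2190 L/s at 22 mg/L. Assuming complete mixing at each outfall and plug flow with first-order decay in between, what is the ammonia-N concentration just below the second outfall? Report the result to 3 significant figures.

Flow-weighted average: C = (11200·0.02500 + 1900·24.00) / 13100 = 45880/13100 = 3.502 mg/L; combined flow 13100 L/s.
First-order decay: C = 3.502·exp(−k·t) = 3.502·0.2314 = 0.8104 mg/L.
Second outfall: C = (13100·0.8104 + 2190·22.00)/15290 = 3.845 mg/L.

3.85 mg/L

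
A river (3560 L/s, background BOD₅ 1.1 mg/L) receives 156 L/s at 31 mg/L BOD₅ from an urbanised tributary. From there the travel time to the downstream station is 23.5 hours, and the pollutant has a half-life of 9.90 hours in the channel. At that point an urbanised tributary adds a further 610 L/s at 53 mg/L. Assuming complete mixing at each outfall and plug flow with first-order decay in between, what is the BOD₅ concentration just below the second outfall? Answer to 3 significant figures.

7.86 mg/L

Flow-weighted average: C = (3560·1.100 + 156.0·31.00) / 3716 = 8752/3716 = 2.355 mg/L; combined flow 3716 L/s.
Half-life 9.90 h → k = ln 2 / 9.90 = 0.07001 h⁻¹ = 1.680 d⁻¹.
Applying C = C₀e^(−kt): 2.355 × 0.1929 = 0.4544 mg/L.
Second outfall: C = (3716·0.4544 + 610.0·53.00)/4326 = 7.864 mg/L.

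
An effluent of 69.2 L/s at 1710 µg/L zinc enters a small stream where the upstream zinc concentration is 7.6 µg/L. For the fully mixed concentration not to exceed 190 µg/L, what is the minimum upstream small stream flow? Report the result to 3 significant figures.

577 L/s

Set C_mix = 190: (Q·7.600 + 69.20·1710) / (Q + 69.20) = 190
→ Q = 69.20·(1710 − 190)/(190 − 7.600) = 576.7 L/s.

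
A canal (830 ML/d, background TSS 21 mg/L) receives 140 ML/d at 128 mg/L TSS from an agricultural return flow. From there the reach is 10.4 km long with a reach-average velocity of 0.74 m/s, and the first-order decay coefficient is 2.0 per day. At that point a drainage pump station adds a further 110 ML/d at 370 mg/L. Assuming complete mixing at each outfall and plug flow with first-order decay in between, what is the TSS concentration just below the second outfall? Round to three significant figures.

Flow-weighted average: C = (830.0·21.00 + 140.0·128.0) / 970.0 = 35350/970.0 = 36.44 mg/L; combined flow 970.0 ML/d.
Travel time t = 10.4·1000 / 0.74 = 14050 s = 3.904 h.
First-order decay: C = 36.44·exp(−k·t) = 36.44·0.7223 = 26.32 mg/L.
At the second outfall, C = (970.0·26.32 + 110.0·370.0) / (970.0 + 110.0) = 61.33 mg/L.

61.3 mg/L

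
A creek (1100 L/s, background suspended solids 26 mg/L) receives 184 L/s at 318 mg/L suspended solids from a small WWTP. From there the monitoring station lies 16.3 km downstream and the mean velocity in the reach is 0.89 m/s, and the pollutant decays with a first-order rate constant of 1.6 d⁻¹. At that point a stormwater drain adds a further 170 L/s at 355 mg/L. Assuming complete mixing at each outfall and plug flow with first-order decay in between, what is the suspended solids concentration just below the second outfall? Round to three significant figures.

84.2 mg/L

Mass balance: C = (1100·26.00 + 184.0·318.0) / 1284 = 87110/1284 = 67.84 mg/L; combined flow 1284 L/s.
Travel time t = 16.3·1000 / 0.89 = 18310 s = 5.087 h.
Applying C = C₀e^(−kt): 67.84 × 0.7124 = 48.33 mg/L.
At the second outfall, C = (1284·48.33 + 170.0·355.0) / (1284 + 170.0) = 84.19 mg/L.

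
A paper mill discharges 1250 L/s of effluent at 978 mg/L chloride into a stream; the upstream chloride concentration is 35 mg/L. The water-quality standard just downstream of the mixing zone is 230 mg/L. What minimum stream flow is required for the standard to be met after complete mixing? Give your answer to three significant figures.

Set C_mix = 230: (Q·35.00 + 1250·978.0) / (Q + 1250) = 230
→ Q = 1250·(978.0 − 230)/(230 − 35.00) = 4795 L/s.

4790 L/s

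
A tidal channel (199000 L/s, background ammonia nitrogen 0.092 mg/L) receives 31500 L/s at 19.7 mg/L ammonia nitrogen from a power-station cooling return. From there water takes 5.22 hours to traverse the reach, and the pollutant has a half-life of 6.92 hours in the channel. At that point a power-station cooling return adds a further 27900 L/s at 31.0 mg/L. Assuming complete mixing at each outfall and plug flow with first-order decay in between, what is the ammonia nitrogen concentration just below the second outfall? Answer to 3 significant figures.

4.81 mg/L

After mixing, C = (199000·0.09200 + 31500·19.70) / 230500 = 638900/230500 = 2.772 mg/L; combined flow 230500 L/s.
Half-life 6.92 h → k = ln 2 / 6.92 = 0.1002 h⁻¹ = 2.404 d⁻¹.
Applying C = C₀e^(−kt): 2.772 × 0.5928 = 1.643 mg/L.
At the second outfall, C = (230500·1.643 + 27900·31.00) / (230500 + 27900) = 4.813 mg/L.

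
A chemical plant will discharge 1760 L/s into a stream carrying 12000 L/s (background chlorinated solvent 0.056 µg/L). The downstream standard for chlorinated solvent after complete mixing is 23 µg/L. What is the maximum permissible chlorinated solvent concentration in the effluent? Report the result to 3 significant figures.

At the limit, (Qr·Cr + Qe·Cₑ)/(Qr + Qe) = 23:
Cₑ = (13760·23 − 12000·0.05600) / 1760 = 179.4 µg/L.

179 µg/L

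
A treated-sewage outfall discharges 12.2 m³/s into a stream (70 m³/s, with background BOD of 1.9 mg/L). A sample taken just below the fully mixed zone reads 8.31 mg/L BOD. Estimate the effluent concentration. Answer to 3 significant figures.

Mass balance: 70.00·1.900 + 12.20·Cₑ = 82.20·8.310
→ Cₑ = (82.20·8.310 − 70.00·1.900) / 12.20 = 45.09 mg/L.

45.1 mg/L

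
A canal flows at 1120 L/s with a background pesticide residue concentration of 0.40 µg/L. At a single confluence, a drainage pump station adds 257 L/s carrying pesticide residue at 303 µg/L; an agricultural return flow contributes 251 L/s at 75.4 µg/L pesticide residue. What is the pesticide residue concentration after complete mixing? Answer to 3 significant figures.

Flow-weighted average: C = (1120·0.4000 + 257.0·303.0 + 251.0·75.40) / 1628 = 97240/1628 = 59.73 µg/L.

59.7 µg/L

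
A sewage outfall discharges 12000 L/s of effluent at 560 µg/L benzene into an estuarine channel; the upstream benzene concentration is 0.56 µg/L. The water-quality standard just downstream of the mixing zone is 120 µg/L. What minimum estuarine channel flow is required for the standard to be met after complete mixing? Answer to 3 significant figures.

Set C_mix = 120: (Q·0.5600 + 12000·560.0) / (Q + 12000) = 120
→ Q = 12000·(560.0 − 120)/(120 − 0.5600) = 44210 L/s.

44200 L/s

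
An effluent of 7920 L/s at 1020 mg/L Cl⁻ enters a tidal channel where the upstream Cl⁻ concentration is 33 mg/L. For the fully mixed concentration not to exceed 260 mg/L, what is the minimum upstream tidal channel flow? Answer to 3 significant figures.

26500 L/s

Set C_mix = 260: (Q·33.00 + 7920·1020) / (Q + 7920) = 260
→ Q = 7920·(1020 − 260)/(260 − 33.00) = 26520 L/s.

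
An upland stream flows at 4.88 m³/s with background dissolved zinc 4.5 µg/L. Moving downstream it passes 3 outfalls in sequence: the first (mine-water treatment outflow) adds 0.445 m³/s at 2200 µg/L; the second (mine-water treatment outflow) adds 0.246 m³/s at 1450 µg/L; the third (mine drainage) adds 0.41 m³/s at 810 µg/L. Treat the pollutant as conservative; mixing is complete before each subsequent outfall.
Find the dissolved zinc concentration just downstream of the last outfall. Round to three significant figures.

283 µg/L

Below outfall 1: Q → 5.325 m³/s, C = (4.880·4.500 + 0.4450·2200)/5.325 = 188.0 µg/L.
Below outfall 2: Q → 5.571 m³/s, C = (5.325·188.0 + 0.2460·1450)/5.571 = 243.7 µg/L.
Below outfall 3: Q → 5.981 m³/s, C = (5.571·243.7 + 0.4100·810.0)/5.981 = 282.5 µg/L.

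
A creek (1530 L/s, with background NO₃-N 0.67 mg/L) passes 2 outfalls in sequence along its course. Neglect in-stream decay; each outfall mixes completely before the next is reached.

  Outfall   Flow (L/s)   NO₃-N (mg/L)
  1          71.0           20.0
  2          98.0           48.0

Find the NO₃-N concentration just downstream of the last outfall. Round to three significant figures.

4.21 mg/L

Outfall 1: combined Q = 1601 L/s; C = (1530·0.6700 + 71.00·20.00)/1601 = 1.527 mg/L.
Outfall 2: combined Q = 1699 L/s; C = (1601·1.527 + 98.00·48.00)/1699 = 4.208 mg/L.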